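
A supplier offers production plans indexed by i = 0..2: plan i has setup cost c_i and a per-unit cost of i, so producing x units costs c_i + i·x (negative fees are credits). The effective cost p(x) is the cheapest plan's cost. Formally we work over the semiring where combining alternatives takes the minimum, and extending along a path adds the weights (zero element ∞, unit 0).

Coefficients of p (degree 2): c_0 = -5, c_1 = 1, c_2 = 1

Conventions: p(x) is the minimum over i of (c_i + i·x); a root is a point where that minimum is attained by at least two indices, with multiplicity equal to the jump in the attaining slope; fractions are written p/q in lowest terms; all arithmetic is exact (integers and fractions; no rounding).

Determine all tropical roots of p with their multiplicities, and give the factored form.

hull edge (i=0, c=-5) to (i=2, c=1): slope 3, span 2
Factored form: p(x) = 1 ⊗ (x ⊕ (-3)) ⊗ (x ⊕ (-3))
Answer: roots = -3 (mult 2)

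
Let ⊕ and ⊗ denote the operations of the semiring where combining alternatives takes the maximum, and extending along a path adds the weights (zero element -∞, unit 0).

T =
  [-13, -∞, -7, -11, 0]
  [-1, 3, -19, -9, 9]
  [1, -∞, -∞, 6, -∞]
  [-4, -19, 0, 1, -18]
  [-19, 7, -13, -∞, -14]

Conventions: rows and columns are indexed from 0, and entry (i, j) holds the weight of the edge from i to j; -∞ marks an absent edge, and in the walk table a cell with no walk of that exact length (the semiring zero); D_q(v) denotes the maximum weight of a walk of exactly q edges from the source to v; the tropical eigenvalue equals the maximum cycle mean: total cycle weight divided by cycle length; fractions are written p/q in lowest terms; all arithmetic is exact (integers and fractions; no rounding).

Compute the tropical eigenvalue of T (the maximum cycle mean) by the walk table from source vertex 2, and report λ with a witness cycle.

q=0: [-∞, -∞, 0, -∞, -∞]
q=1: [1, -∞, -∞, 6, -∞]
q=2: [2, -13, 6, 7, 1]
q=3: [7, 8, 7, 12, 2]
q=4: [8, 11, 12, 13, 17]
q=5: [13, 24, 13, 18, 20]
Optimal cycle mean attained by: cycle 1->4->1, total 9 + 7, length 2.
Answer: λ = 8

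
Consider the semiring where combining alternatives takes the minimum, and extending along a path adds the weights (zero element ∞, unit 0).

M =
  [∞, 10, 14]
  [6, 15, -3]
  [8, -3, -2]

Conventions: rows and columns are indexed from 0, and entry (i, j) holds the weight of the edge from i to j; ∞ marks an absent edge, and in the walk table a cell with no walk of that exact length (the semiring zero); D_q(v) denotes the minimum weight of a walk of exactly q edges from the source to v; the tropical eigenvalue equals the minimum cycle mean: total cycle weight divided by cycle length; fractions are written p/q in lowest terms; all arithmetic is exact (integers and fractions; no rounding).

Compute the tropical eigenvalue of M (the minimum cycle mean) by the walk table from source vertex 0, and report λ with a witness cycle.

q=0: [0, ∞, ∞]
q=1: [∞, 10, 14]
q=2: [16, 11, 7]
q=3: [15, 4, 5]
Optimal cycle mean attained by: cycle 1->2->1, total (-3) + (-3), length 2.
Answer: λ = -3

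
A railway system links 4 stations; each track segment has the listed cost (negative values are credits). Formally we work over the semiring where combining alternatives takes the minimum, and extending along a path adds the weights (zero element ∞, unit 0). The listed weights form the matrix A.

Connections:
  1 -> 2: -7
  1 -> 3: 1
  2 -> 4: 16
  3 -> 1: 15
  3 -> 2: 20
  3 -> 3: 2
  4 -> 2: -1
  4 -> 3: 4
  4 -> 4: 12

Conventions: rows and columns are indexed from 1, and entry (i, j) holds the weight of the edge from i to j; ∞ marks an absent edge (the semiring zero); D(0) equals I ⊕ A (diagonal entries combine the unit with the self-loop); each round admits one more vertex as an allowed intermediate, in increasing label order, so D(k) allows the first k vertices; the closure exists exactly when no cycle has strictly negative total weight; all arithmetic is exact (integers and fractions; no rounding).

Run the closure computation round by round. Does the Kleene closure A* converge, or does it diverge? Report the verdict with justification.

D(0):
  [0, -7, 1, ∞]
  [∞, 0, ∞, 16]
  [15, 20, 0, ∞]
  [∞, -1, 4, 0]
D(1):
  [0, -7, 1, ∞]
  [∞, 0, ∞, 16]
  [15, 8, 0, ∞]
  [∞, -1, 4, 0]
D(2):
  [0, -7, 1, 9]
  [∞, 0, ∞, 16]
  [15, 8, 0, 24]
  [∞, -1, 4, 0]
D(3):
  [0, -7, 1, 9]
  [∞, 0, ∞, 16]
  [15, 8, 0, 24]
  [19, -1, 4, 0]
D(4):
  [0, -7, 1, 9]
  [35, 0, 20, 16]
  [15, 8, 0, 24]
  [19, -1, 4, 0]
Key observation: every diagonal entry stays at the unit through all rounds, so no improving cycle exists.
Answer: CONVERGES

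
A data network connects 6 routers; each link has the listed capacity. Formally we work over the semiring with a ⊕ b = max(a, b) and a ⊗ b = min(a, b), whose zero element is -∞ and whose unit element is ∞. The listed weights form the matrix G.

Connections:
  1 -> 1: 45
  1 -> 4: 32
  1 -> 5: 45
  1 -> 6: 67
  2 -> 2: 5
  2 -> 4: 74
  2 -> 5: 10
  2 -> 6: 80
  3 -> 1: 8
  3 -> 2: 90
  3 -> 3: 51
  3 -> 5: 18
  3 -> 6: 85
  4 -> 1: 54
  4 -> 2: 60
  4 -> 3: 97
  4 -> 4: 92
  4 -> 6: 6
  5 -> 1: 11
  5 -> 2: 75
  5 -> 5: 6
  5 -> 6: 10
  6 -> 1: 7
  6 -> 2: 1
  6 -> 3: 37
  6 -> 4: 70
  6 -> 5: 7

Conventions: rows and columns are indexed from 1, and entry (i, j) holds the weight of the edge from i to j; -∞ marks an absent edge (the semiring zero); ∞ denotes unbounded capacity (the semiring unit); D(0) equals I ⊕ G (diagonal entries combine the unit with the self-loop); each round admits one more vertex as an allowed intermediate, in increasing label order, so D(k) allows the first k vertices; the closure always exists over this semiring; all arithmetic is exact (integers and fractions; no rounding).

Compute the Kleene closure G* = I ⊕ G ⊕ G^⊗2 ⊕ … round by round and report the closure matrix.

D(0):
  [∞, -∞, -∞, 32, 45, 67]
  [-∞, ∞, -∞, 74, 10, 80]
  [8, 90, ∞, -∞, 18, 85]
  [54, 60, 97, ∞, -∞, 6]
  [11, 75, -∞, -∞, ∞, 10]
  [7, 1, 37, 70, 7, ∞]
D(1):
  [∞, -∞, -∞, 32, 45, 67]
  [-∞, ∞, -∞, 74, 10, 80]
  [8, 90, ∞, 8, 18, 85]
  [54, 60, 97, ∞, 45, 54]
  [11, 75, -∞, 11, ∞, 11]
  [7, 1, 37, 70, 7, ∞]
D(2):
  [∞, -∞, -∞, 32, 45, 67]
  [-∞, ∞, -∞, 74, 10, 80]
  [8, 90, ∞, 74, 18, 85]
  [54, 60, 97, ∞, 45, 60]
  [11, 75, -∞, 74, ∞, 75]
  [7, 1, 37, 70, 7, ∞]
D(3):
  [∞, -∞, -∞, 32, 45, 67]
  [-∞, ∞, -∞, 74, 10, 80]
  [8, 90, ∞, 74, 18, 85]
  [54, 90, 97, ∞, 45, 85]
  [11, 75, -∞, 74, ∞, 75]
  [8, 37, 37, 70, 18, ∞]
D(4):
  [∞, 32, 32, 32, 45, 67]
  [54, ∞, 74, 74, 45, 80]
  [54, 90, ∞, 74, 45, 85]
  [54, 90, 97, ∞, 45, 85]
  [54, 75, 74, 74, ∞, 75]
  [54, 70, 70, 70, 45, ∞]
D(5):
  [∞, 45, 45, 45, 45, 67]
  [54, ∞, 74, 74, 45, 80]
  [54, 90, ∞, 74, 45, 85]
  [54, 90, 97, ∞, 45, 85]
  [54, 75, 74, 74, ∞, 75]
  [54, 70, 70, 70, 45, ∞]
D(6):
  [∞, 67, 67, 67, 45, 67]
  [54, ∞, 74, 74, 45, 80]
  [54, 90, ∞, 74, 45, 85]
  [54, 90, 97, ∞, 45, 85]
  [54, 75, 74, 74, ∞, 75]
  [54, 70, 70, 70, 45, ∞]
Answer: G* = [[∞, 67, 67, 67, 45, 67], [54, ∞, 74, 74, 45, 80], [54, 90, ∞, 74, 45, 85], [54, 90, 97, ∞, 45, 85], [54, 75, 74, 74, ∞, 75], [54, 70, 70, 70, 45, ∞]]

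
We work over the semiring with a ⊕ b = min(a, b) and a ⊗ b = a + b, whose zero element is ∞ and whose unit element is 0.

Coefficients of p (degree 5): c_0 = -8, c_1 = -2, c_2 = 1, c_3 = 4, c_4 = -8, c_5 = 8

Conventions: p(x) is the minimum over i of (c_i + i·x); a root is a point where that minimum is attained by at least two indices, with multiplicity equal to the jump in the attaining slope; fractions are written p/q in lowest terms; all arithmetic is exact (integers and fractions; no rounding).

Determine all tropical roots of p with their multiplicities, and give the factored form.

hull edge (i=0, c=-8) to (i=4, c=-8): slope 0, span 4
hull edge (i=4, c=-8) to (i=5, c=8): slope 16, span 1
Factored form: p(x) = 8 ⊗ (x ⊕ (-16)) ⊗ (x ⊕ 0) ⊗ (x ⊕ 0) ⊗ (x ⊕ 0) ⊗ (x ⊕ 0)
Answer: roots = -16 (mult 1), 0 (mult 4)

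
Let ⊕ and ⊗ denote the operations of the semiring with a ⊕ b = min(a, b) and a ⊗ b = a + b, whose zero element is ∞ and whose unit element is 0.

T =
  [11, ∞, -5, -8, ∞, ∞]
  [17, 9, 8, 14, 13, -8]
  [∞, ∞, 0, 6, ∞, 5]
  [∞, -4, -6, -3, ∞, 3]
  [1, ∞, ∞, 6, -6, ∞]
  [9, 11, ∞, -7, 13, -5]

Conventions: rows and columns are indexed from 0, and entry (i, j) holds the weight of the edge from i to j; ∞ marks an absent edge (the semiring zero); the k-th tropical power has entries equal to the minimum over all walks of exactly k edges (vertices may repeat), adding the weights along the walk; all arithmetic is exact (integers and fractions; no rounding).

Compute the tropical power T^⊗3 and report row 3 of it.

T^⊗2:
  [22, -12, -14, -11, ∞, -5]
  [1, 3, 8, -15, 5, -13]
  [14, 2, 0, -2, 18, 0]
  [12, -7, -9, -6, 9, -12]
  [-5, 2, -4, -7, -12, 9]
  [4, -11, -13, -12, 7, -10]
T^⊗3:
  [4, -15, -17, -14, 1, -20]
  [-4, -19, -21, -20, -1, -18]
  [9, -6, -8, -7, 12, -6]
  [-3, -10, -12, -19, 1, -17]
  [-11, -11, -13, -13, -18, -6]
  [-1, -16, -18, -17, 1, -19]
Answer: row 3 of T^⊗3 = [-3, -10, -12, -19, 1, -17]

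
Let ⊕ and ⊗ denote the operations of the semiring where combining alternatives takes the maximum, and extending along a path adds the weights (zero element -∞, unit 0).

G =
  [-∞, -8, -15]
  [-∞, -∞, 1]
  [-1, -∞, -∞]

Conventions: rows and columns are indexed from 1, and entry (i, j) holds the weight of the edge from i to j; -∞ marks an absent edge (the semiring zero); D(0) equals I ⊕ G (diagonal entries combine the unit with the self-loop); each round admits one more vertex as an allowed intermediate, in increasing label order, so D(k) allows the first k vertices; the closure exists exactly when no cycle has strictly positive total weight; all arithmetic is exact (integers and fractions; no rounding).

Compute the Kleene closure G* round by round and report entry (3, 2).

D(0):
  [0, -8, -15]
  [-∞, 0, 1]
  [-1, -∞, 0]
D(1):
  [0, -8, -15]
  [-∞, 0, 1]
  [-1, -9, 0]
D(2):
  [0, -8, -7]
  [-∞, 0, 1]
  [-1, -9, 0]
D(3):
  [0, -8, -7]
  [0, 0, 1]
  [-1, -9, 0]
Answer: G*[3][2] = -9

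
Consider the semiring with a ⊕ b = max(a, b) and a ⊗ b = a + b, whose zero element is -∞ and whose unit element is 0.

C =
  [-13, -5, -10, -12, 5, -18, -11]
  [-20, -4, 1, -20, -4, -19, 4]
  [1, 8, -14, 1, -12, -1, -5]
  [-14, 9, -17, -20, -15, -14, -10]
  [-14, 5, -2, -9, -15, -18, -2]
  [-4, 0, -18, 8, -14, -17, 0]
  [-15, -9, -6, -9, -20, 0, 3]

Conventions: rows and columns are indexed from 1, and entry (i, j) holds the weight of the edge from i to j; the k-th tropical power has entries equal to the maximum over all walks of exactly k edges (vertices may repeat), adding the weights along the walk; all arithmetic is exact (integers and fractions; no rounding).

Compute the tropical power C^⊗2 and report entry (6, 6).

C^⊗2:
  [-9, 10, 3, -4, -8, -11, 3]
  [2, 9, -2, 2, -8, 4, 7]
  [-5, 10, 9, 7, 6, -5, 12]
  [-11, 5, 10, -6, 5, -10, 13]
  [-1, 6, 6, -1, 1, -2, 9]
  [-6, 17, 1, -9, 1, 0, 4]
  [-4, 2, -3, 8, -10, 3, 6]
Key observation: the optimum is the walk 6->7->6, with weight 0 + 0 = 0.
Optimal value attained by: walk 6->7->6.
Answer: (C^⊗2)[6][6] = 0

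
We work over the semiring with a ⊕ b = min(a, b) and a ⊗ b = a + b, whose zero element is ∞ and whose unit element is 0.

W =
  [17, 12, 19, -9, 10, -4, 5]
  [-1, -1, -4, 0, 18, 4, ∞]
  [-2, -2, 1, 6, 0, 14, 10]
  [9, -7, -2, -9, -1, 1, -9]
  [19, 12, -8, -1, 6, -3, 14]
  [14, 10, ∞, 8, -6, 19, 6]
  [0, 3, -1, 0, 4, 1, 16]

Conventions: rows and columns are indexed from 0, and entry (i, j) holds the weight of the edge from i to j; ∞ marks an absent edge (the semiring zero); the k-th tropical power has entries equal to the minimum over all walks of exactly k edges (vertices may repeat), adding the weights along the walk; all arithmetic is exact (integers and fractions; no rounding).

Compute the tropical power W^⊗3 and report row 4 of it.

W^⊗2:
  [0, -16, -11, -18, -10, -8, -18]
  [-6, -7, -5, -10, -4, -5, -9]
  [-3, -3, -8, -11, 1, -6, -3]
  [-9, -16, -11, -18, -10, -8, -18]
  [-10, -10, -7, -10, -9, 0, -10]
  [6, 1, -14, -7, 0, -9, -1]
  [-3, -7, -4, -9, -5, -4, -9]
W^⊗3:
  [-18, -25, -20, -27, -19, -17, -27]
  [-9, -17, -12, -19, -11, -10, -19]
  [-10, -18, -13, -20, -12, -10, -20]
  [-18, -25, -20, -27, -19, -17, -27]
  [-11, -17, -17, -19, -11, -14, -19]
  [-16, -16, -13, -16, -15, -6, -16]
  [-9, -16, -13, -18, -10, -8, -18]
Answer: row 4 of W^⊗3 = [-11, -17, -17, -19, -11, -14, -19]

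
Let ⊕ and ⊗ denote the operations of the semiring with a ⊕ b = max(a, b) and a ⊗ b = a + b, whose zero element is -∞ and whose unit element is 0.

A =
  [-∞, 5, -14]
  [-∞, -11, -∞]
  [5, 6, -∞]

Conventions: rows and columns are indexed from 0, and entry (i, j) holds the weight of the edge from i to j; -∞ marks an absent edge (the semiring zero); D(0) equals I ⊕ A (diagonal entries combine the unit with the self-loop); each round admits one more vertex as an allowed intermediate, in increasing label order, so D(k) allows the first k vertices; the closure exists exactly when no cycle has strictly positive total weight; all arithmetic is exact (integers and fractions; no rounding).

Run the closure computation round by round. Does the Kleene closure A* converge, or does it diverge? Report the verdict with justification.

D(0):
  [0, 5, -14]
  [-∞, 0, -∞]
  [5, 6, 0]
D(1):
  [0, 5, -14]
  [-∞, 0, -∞]
  [5, 10, 0]
D(2):
  [0, 5, -14]
  [-∞, 0, -∞]
  [5, 10, 0]
D(3):
  [0, 5, -14]
  [-∞, 0, -∞]
  [5, 10, 0]
Key observation: every diagonal entry stays at the unit through all rounds, so no improving cycle exists.
Answer: CONVERGES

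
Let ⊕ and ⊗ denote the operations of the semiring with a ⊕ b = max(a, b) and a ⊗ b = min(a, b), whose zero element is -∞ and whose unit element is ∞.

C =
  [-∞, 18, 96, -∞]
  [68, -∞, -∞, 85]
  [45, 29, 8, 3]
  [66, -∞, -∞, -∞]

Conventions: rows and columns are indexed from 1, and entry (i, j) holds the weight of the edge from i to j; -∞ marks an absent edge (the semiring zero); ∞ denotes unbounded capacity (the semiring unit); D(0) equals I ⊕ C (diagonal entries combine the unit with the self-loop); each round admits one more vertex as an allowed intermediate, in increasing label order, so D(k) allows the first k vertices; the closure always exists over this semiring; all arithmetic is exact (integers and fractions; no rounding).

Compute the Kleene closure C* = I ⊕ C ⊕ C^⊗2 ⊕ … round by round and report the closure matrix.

D(0):
  [∞, 18, 96, -∞]
  [68, ∞, -∞, 85]
  [45, 29, ∞, 3]
  [66, -∞, -∞, ∞]
D(1):
  [∞, 18, 96, -∞]
  [68, ∞, 68, 85]
  [45, 29, ∞, 3]
  [66, 18, 66, ∞]
D(2):
  [∞, 18, 96, 18]
  [68, ∞, 68, 85]
  [45, 29, ∞, 29]
  [66, 18, 66, ∞]
D(3):
  [∞, 29, 96, 29]
  [68, ∞, 68, 85]
  [45, 29, ∞, 29]
  [66, 29, 66, ∞]
D(4):
  [∞, 29, 96, 29]
  [68, ∞, 68, 85]
  [45, 29, ∞, 29]
  [66, 29, 66, ∞]
Answer: C* = [[∞, 29, 96, 29], [68, ∞, 68, 85], [45, 29, ∞, 29], [66, 29, 66, ∞]]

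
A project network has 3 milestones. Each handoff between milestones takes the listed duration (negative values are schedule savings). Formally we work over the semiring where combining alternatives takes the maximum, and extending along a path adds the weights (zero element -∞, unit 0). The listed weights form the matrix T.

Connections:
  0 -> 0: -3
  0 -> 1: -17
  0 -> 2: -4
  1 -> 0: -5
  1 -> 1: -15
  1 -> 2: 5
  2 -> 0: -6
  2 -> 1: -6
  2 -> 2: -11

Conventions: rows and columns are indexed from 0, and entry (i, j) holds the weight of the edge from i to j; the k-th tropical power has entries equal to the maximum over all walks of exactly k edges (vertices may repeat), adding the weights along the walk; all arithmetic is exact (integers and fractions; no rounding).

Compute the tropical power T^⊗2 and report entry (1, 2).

T^⊗2:
  [-6, -10, -7]
  [-1, -1, -6]
  [-9, -17, -1]
Key observation: the optimum is the walk 1->2->2, with weight 5 + (-11) = -6.
Optimal value attained by: walk 1->2->2.
Answer: (T^⊗2)[1][2] = -6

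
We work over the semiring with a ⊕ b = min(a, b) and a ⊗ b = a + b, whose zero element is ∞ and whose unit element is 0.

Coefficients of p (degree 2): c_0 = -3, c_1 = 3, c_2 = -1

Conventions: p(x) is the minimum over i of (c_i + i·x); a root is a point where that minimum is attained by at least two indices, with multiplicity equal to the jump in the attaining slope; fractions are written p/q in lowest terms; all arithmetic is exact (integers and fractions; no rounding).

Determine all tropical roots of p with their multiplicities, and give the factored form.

hull edge (i=0, c=-3) to (i=2, c=-1): slope 1, span 2
Factored form: p(x) = -1 ⊗ (x ⊕ (-1)) ⊗ (x ⊕ (-1))
Answer: roots = -1 (mult 2)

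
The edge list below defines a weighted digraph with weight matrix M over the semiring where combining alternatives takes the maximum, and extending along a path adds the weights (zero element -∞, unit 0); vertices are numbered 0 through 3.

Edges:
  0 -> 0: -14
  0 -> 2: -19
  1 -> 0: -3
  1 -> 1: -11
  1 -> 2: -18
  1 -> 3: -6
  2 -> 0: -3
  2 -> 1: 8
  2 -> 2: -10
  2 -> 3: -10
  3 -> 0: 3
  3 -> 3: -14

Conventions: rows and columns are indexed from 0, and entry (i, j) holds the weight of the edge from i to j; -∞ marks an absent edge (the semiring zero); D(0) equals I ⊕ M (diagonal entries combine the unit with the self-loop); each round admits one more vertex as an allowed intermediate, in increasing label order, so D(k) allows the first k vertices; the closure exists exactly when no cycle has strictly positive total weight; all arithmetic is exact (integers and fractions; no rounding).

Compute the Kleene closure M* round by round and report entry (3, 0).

D(0):
  [0, -∞, -19, -∞]
  [-3, 0, -18, -6]
  [-3, 8, 0, -10]
  [3, -∞, -∞, 0]
D(1):
  [0, -∞, -19, -∞]
  [-3, 0, -18, -6]
  [-3, 8, 0, -10]
  [3, -∞, -16, 0]
D(2):
  [0, -∞, -19, -∞]
  [-3, 0, -18, -6]
  [5, 8, 0, 2]
  [3, -∞, -16, 0]
D(3):
  [0, -11, -19, -17]
  [-3, 0, -18, -6]
  [5, 8, 0, 2]
  [3, -8, -16, 0]
D(4):
  [0, -11, -19, -17]
  [-3, 0, -18, -6]
  [5, 8, 0, 2]
  [3, -8, -16, 0]
Answer: M*[3][0] = 3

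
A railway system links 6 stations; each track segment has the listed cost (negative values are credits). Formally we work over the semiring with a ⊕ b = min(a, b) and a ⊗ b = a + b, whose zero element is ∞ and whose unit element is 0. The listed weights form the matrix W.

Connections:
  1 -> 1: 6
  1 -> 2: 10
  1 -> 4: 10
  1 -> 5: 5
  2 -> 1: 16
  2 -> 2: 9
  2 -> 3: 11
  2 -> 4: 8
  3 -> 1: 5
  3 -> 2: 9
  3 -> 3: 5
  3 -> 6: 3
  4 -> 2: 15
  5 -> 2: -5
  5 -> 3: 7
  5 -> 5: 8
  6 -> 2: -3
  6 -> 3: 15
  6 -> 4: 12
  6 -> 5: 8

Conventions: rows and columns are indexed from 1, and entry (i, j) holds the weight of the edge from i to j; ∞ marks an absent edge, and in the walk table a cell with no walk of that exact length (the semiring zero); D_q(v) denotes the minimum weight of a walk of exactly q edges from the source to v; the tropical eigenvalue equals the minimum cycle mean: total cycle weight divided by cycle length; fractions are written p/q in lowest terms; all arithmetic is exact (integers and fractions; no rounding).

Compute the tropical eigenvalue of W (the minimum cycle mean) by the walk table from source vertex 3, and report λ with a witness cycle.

q=0: [∞, ∞, 0, ∞, ∞, ∞]
q=1: [5, 9, 5, ∞, ∞, 3]
q=2: [10, 0, 10, 15, 10, 8]
q=3: [15, 5, 11, 8, 15, 13]
q=4: [16, 10, 16, 13, 20, 14]
q=5: [21, 11, 21, 18, 21, 19]
q=6: [26, 16, 22, 19, 26, 24]
Optimal cycle mean attained by: cycle 2->3->6->2, total 11 + 3 + (-3), length 3.
Answer: λ = 11/3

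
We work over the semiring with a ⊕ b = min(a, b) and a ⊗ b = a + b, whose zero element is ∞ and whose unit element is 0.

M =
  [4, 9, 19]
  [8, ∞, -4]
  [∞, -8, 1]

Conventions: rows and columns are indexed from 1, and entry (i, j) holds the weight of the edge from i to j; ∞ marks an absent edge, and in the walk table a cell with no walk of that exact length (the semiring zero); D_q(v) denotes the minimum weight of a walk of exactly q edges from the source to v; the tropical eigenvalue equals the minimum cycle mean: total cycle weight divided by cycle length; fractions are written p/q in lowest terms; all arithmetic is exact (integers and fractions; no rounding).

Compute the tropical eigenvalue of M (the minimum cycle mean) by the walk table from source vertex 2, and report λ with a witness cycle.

q=0: [∞, 0, ∞]
q=1: [8, ∞, -4]
q=2: [12, -12, -3]
q=3: [-4, -11, -16]
Optimal cycle mean attained by: cycle 2->3->2, total (-4) + (-8), length 2.
Answer: λ = -6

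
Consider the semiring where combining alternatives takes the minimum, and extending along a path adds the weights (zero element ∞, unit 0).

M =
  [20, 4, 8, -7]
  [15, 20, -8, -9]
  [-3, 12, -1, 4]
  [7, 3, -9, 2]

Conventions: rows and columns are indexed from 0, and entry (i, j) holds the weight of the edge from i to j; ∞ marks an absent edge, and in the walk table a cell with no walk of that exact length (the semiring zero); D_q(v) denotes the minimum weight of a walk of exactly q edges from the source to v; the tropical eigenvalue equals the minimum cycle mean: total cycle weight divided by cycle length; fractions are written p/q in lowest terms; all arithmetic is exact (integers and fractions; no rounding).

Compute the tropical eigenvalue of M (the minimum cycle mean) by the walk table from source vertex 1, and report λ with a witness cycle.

q=0: [∞, 0, ∞, ∞]
q=1: [15, 20, -8, -9]
q=2: [-11, -6, -18, -7]
q=3: [-21, -7, -19, -18]
q=4: [-22, -17, -27, -28]
Optimal cycle mean attained by: cycle 0->3->2->0, total (-7) + (-9) + (-3), length 3.
Answer: λ = -19/3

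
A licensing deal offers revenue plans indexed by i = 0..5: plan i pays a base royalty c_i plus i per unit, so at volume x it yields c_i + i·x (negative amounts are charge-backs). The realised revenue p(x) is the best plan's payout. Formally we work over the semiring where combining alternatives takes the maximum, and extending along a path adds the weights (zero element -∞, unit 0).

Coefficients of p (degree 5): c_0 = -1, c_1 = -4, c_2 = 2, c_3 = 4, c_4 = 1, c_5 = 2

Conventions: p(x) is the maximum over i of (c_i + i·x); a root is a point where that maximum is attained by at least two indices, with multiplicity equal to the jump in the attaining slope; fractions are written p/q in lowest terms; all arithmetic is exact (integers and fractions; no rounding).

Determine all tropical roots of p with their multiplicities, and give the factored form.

hull edge (i=0, c=-1) to (i=3, c=4): slope 5/3, span 3
hull edge (i=3, c=4) to (i=5, c=2): slope -1, span 2
Factored form: p(x) = 2 ⊗ (x ⊕ (-5/3)) ⊗ (x ⊕ (-5/3)) ⊗ (x ⊕ (-5/3)) ⊗ (x ⊕ 1) ⊗ (x ⊕ 1)
Answer: roots = -5/3 (mult 3), 1 (mult 2)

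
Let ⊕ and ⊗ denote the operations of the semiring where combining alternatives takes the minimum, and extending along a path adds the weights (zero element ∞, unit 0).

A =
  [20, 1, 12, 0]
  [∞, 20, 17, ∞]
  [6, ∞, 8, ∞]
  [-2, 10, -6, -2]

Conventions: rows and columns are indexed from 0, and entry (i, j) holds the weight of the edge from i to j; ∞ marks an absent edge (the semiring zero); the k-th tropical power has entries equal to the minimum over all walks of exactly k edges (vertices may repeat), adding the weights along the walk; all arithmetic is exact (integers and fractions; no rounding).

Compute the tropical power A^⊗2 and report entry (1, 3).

A^⊗2:
  [-2, 10, -6, -2]
  [23, 40, 25, ∞]
  [14, 7, 16, 6]
  [-4, -1, -8, -4]
Key observation: no walk of exactly 2 edges connects these vertices, so the entry is the semiring zero.
Answer: (A^⊗2)[1][3] = ∞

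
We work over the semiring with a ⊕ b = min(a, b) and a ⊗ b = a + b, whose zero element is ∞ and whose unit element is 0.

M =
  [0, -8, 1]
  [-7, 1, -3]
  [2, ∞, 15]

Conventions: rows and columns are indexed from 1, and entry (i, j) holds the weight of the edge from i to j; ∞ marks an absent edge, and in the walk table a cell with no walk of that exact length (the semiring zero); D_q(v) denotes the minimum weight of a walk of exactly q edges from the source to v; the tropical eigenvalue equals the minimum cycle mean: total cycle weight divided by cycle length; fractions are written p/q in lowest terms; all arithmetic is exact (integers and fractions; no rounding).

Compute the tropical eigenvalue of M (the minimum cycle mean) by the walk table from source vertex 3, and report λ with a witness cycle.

q=0: [∞, ∞, 0]
q=1: [2, ∞, 15]
q=2: [2, -6, 3]
q=3: [-13, -6, -9]
Optimal cycle mean attained by: cycle 1->2->1, total (-8) + (-7), length 2.
Answer: λ = -15/2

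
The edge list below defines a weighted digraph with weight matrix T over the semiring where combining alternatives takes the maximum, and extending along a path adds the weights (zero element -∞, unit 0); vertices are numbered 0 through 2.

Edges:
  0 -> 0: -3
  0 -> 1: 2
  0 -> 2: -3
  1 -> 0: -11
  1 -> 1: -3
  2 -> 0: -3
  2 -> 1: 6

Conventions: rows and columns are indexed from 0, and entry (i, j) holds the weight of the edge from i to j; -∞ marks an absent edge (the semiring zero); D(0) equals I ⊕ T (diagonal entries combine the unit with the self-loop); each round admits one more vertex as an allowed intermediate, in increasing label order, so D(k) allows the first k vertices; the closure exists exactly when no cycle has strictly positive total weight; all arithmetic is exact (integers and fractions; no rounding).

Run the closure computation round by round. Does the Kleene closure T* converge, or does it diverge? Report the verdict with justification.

D(0):
  [0, 2, -3]
  [-11, 0, -∞]
  [-3, 6, 0]
D(1):
  [0, 2, -3]
  [-11, 0, -14]
  [-3, 6, 0]
D(2):
  [0, 2, -3]
  [-11, 0, -14]
  [-3, 6, 0]
D(3):
  [0, 3, -3]
  [-11, 0, -14]
  [-3, 6, 0]
Key observation: every diagonal entry stays at the unit through all rounds, so no improving cycle exists.
Answer: CONVERGES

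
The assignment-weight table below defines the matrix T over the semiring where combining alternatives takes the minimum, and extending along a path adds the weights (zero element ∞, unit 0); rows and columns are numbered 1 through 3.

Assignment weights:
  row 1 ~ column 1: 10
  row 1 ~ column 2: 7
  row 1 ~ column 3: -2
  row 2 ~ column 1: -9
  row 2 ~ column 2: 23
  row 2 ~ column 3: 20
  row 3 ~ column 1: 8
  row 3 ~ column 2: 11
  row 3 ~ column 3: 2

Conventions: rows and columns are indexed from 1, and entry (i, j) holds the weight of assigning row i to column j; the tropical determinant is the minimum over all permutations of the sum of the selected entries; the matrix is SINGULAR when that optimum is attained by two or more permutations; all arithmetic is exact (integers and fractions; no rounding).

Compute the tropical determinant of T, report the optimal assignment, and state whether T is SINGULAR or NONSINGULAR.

σ = (1, 2, 3): 10 + 23 + 2 = 35
σ = (1, 3, 2): 10 + 20 + 11 = 41
σ = (2, 1, 3): 7 + (-9) + 2 = 0
σ = (2, 3, 1): 7 + 20 + 8 = 35
σ = (3, 1, 2): (-2) + (-9) + 11 = 0
σ = (3, 2, 1): (-2) + 23 + 8 = 29
Optimal value attained by: σ = (2, 1, 3).
Answer: det⊕(T) = 0; verdict: SINGULAR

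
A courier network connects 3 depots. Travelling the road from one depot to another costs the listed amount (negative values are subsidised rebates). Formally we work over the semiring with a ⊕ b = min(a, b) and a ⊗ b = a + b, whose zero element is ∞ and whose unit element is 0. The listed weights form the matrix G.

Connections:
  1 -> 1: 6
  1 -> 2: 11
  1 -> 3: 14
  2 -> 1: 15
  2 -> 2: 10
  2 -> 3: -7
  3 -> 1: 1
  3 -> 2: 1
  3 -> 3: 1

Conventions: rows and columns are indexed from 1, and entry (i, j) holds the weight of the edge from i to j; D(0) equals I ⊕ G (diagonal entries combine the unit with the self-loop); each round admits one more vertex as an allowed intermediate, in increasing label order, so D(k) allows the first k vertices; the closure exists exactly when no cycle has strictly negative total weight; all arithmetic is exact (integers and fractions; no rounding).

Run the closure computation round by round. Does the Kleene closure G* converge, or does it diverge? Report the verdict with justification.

D(0):
  [0, 11, 14]
  [15, 0, -7]
  [1, 1, 0]
D(1):
  [0, 11, 14]
  [15, 0, -7]
  [1, 1, 0]
Detection: at round 2, diagonal entry (3, 3) turns strictly negative.
Key observation: the cycle 3->2->3 has total weight 1 + (-7), which is strictly negative.
Answer: DIVERGES — negative cycle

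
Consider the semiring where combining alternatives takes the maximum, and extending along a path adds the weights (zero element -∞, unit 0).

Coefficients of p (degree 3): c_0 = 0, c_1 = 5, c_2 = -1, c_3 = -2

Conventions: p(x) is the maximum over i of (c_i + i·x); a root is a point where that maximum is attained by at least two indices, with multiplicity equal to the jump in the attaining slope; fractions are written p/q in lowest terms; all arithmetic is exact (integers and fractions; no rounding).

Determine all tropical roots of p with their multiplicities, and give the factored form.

hull edge (i=0, c=0) to (i=1, c=5): slope 5, span 1
hull edge (i=1, c=5) to (i=3, c=-2): slope -7/2, span 2
Factored form: p(x) = -2 ⊗ (x ⊕ (-5)) ⊗ (x ⊕ 7/2) ⊗ (x ⊕ 7/2)
Answer: roots = -5 (mult 1), 7/2 (mult 2)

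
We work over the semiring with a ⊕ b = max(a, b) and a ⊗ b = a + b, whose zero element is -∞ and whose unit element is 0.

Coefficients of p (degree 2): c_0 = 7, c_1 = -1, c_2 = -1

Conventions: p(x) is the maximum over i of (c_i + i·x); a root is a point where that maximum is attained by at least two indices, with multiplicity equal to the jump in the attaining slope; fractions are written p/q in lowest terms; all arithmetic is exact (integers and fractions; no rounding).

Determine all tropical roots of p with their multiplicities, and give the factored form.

hull edge (i=0, c=7) to (i=2, c=-1): slope -4, span 2
Factored form: p(x) = -1 ⊗ (x ⊕ 4) ⊗ (x ⊕ 4)
Answer: roots = 4 (mult 2)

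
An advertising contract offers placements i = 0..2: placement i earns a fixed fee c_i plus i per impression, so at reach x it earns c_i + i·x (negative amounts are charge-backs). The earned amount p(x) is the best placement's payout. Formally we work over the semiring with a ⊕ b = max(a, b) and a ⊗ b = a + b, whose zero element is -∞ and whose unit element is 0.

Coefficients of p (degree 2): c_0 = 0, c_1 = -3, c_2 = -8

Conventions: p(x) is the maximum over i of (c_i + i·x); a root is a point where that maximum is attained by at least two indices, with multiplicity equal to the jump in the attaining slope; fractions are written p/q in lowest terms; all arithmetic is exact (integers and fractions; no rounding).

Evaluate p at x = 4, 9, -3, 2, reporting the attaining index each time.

p(4) = max(0+0·4=0, -3+1·4=1, -8+2·4=0) = 1 (attained by i=1)
p(9) = max(0+0·9=0, -3+1·9=6, -8+2·9=10) = 10 (attained by i=2)
p(-3) = max(0+0·(-3)=0, -3+1·(-3)=-6, -8+2·(-3)=-14) = 0 (attained by i=0)
p(2) = max(0+0·2=0, -3+1·2=-1, -8+2·2=-4) = 0 (attained by i=0)
Answer: p(4) = 1; p(9) = 10; p(-3) = 0; p(2) = 0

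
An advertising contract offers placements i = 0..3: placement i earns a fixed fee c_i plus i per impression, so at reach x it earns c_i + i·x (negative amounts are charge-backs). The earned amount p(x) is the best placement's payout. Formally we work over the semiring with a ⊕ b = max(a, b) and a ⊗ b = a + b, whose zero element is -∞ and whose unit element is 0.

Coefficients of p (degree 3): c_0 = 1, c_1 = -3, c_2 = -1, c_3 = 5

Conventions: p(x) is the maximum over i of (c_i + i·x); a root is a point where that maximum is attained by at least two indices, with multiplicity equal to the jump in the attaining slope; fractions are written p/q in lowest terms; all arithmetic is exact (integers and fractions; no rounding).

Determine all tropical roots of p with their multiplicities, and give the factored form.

hull edge (i=0, c=1) to (i=3, c=5): slope 4/3, span 3
Factored form: p(x) = 5 ⊗ (x ⊕ (-4/3)) ⊗ (x ⊕ (-4/3)) ⊗ (x ⊕ (-4/3))
Answer: roots = -4/3 (mult 3)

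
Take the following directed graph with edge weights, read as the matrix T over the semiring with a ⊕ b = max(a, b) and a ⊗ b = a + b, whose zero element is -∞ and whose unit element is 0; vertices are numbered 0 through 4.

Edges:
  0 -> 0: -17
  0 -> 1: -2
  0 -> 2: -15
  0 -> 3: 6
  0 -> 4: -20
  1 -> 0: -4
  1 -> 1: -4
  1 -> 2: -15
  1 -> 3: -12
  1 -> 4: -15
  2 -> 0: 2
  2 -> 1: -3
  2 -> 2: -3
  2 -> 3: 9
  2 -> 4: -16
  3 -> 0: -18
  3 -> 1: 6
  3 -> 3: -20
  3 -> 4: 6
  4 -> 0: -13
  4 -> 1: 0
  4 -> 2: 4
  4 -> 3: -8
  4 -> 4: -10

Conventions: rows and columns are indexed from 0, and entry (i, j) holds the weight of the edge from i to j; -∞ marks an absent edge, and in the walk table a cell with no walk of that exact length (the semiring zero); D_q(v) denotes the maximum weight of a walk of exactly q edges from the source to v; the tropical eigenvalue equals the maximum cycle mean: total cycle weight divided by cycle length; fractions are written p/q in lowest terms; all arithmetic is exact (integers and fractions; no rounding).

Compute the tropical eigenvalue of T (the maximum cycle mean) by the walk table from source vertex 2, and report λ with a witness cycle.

q=0: [-∞, -∞, 0, -∞, -∞]
q=1: [2, -3, -3, 9, -16]
q=2: [-1, 15, -6, 8, 15]
q=3: [11, 15, 19, 7, 14]
q=4: [21, 16, 18, 28, 13]
q=5: [20, 34, 17, 27, 34]
Optimal cycle mean attained by: cycle 2->3->4->2, total 9 + 6 + 4, length 3.
Answer: λ = 19/3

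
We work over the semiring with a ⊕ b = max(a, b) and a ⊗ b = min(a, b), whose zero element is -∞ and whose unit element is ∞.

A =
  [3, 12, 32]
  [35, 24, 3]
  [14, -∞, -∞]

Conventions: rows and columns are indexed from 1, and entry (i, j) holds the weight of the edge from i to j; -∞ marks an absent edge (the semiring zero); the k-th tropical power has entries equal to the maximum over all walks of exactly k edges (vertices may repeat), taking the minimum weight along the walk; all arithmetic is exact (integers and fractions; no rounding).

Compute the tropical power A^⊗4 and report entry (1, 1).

A^⊗2:
  [14, 12, 3]
  [24, 24, 32]
  [3, 12, 14]
A^⊗3:
  [12, 12, 14]
  [24, 24, 24]
  [14, 12, 3]
A^⊗4:
  [14, 12, 12]
  [24, 24, 24]
  [12, 12, 14]
Key observation: the optimum is the walk 1->3->1->3->1, with weight 32 min 14 min 32 min 14 = 14.
Optimal value attained by: walk 1->3->1->3->1.
Answer: (A^⊗4)[1][1] = 14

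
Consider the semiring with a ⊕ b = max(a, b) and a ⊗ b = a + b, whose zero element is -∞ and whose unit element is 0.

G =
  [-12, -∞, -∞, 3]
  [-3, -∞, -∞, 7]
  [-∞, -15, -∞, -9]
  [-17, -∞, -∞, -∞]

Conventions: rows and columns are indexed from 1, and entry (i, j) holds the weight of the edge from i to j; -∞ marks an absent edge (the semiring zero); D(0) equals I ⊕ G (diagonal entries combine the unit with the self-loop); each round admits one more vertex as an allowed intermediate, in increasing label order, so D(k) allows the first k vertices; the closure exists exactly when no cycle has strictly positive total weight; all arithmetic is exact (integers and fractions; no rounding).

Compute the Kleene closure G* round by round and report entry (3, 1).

D(0):
  [0, -∞, -∞, 3]
  [-3, 0, -∞, 7]
  [-∞, -15, 0, -9]
  [-17, -∞, -∞, 0]
D(1):
  [0, -∞, -∞, 3]
  [-3, 0, -∞, 7]
  [-∞, -15, 0, -9]
  [-17, -∞, -∞, 0]
D(2):
  [0, -∞, -∞, 3]
  [-3, 0, -∞, 7]
  [-18, -15, 0, -8]
  [-17, -∞, -∞, 0]
D(3):
  [0, -∞, -∞, 3]
  [-3, 0, -∞, 7]
  [-18, -15, 0, -8]
  [-17, -∞, -∞, 0]
D(4):
  [0, -∞, -∞, 3]
  [-3, 0, -∞, 7]
  [-18, -15, 0, -8]
  [-17, -∞, -∞, 0]
Answer: G*[3][1] = -18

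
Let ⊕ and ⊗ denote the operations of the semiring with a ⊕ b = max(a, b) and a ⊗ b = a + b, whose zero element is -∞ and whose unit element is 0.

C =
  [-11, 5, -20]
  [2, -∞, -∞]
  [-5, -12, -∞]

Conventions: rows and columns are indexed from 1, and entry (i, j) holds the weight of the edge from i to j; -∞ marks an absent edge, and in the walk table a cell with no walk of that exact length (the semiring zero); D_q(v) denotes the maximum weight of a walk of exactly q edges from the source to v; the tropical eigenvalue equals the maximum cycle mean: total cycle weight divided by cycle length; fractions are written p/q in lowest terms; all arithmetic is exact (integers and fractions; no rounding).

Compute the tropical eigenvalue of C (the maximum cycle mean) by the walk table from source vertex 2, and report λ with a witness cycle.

q=0: [-∞, 0, -∞]
q=1: [2, -∞, -∞]
q=2: [-9, 7, -18]
q=3: [9, -4, -29]
Optimal cycle mean attained by: cycle 1->2->1, total 5 + 2, length 2.
Answer: λ = 7/2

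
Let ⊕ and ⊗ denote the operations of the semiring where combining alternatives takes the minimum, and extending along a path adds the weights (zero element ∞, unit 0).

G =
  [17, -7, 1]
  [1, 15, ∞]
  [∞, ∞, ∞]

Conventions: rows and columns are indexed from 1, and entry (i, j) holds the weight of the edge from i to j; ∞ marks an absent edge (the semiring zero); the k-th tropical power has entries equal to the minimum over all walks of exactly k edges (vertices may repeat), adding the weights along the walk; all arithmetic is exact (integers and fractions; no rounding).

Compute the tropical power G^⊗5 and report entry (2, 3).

G^⊗2:
  [-6, 8, 18]
  [16, -6, 2]
  [∞, ∞, ∞]
G^⊗3:
  [9, -13, -5]
  [-5, 9, 17]
  [∞, ∞, ∞]
G^⊗4:
  [-12, 2, 10]
  [10, -12, -4]
  [∞, ∞, ∞]
G^⊗5:
  [3, -19, -11]
  [-11, 3, 11]
  [∞, ∞, ∞]
Key observation: the optimum is the walk 2->1->2->2->1->3, with weight 1 + (-7) + 15 + 1 + 1 = 11.
Optimal value attained by: walk 2->1->2->2->1->3.
Answer: (G^⊗5)[2][3] = 11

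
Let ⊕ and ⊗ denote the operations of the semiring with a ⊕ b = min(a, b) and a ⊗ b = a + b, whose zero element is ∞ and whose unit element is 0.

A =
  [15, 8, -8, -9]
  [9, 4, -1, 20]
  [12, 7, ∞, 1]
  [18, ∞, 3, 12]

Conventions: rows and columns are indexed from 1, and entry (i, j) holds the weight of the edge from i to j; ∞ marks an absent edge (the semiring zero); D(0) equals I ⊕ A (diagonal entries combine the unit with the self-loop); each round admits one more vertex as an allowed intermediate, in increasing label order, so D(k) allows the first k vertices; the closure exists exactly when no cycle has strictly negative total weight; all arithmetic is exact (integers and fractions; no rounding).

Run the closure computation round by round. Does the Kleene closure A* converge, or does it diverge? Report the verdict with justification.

D(0):
  [0, 8, -8, -9]
  [9, 0, -1, 20]
  [12, 7, 0, 1]
  [18, ∞, 3, 0]
D(1):
  [0, 8, -8, -9]
  [9, 0, -1, 0]
  [12, 7, 0, 1]
  [18, 26, 3, 0]
D(2):
  [0, 8, -8, -9]
  [9, 0, -1, 0]
  [12, 7, 0, 1]
  [18, 26, 3, 0]
D(3):
  [0, -1, -8, -9]
  [9, 0, -1, 0]
  [12, 7, 0, 1]
  [15, 10, 3, 0]
D(4):
  [0, -1, -8, -9]
  [9, 0, -1, 0]
  [12, 7, 0, 1]
  [15, 10, 3, 0]
Key observation: every diagonal entry stays at the unit through all rounds, so no improving cycle exists.
Answer: CONVERGES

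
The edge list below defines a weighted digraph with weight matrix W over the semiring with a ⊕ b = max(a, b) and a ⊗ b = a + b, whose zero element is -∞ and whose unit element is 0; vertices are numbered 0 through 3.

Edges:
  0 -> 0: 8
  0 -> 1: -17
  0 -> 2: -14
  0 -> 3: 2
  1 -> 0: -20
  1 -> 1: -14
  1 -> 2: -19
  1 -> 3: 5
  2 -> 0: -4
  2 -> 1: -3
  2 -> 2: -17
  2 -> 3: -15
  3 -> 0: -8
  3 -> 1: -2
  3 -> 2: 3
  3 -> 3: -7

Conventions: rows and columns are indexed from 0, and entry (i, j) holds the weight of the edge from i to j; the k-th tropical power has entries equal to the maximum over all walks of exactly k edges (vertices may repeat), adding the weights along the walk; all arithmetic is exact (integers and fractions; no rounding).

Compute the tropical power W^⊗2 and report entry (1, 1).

W^⊗2:
  [16, 0, 5, 10]
  [-3, 3, 8, -2]
  [4, -17, -12, 2]
  [0, 0, -4, 3]
Key observation: the optimum is the walk 1->3->1, with weight 5 + (-2) = 3.
Optimal value attained by: walk 1->3->1.
Answer: (W^⊗2)[1][1] = 3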